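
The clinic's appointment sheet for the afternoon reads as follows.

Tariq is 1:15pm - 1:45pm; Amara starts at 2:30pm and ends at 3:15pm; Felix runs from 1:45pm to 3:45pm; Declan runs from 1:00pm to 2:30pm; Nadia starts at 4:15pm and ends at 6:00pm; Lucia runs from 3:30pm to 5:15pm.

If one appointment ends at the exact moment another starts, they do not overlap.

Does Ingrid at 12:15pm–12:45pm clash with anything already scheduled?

Declan: starts 1:00pm at or after Ingrid ends 12:45pm → clear.
Tariq: starts 1:15pm at or after Ingrid ends 12:45pm → clear.
Felix: starts 1:45pm at or after Ingrid ends 12:45pm → clear.
Amara: starts 2:30pm at or after Ingrid ends 12:45pm → clear.
Lucia: starts 3:30pm at or after Ingrid ends 12:45pm → clear.
Nadia: starts 4:15pm at or after Ingrid ends 12:45pm → clear.

No — it doesn't clash with anything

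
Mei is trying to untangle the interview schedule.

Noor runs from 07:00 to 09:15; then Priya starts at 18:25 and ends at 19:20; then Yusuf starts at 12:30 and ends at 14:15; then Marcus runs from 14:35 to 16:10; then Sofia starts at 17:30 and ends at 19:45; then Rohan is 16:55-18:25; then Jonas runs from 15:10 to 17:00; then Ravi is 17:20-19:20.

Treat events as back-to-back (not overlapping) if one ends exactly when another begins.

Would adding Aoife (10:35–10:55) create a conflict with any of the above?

No — it doesn't clash with anything

Noor: ends 09:15 at or before Aoife starts 10:35 → clear.
Yusuf: starts 12:30 at or after Aoife ends 10:55 → clear.
Marcus: starts 14:35 at or after Aoife ends 10:55 → clear.
Jonas: starts 15:10 at or after Aoife ends 10:55 → clear.
Rohan: starts 16:55 at or after Aoife ends 10:55 → clear.
Ravi: starts 17:20 at or after Aoife ends 10:55 → clear.
Sofia: starts 17:30 at or after Aoife ends 10:55 → clear.
Priya: starts 18:25 at or after Aoife ends 10:55 → clear.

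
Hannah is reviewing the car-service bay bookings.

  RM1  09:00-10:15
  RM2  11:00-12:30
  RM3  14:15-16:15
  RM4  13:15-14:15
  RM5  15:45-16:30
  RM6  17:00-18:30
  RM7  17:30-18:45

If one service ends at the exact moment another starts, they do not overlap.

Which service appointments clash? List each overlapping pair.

Sorted by start: RM1, RM2, RM4, RM3, RM5, RM6, RM7.
RM2 starts after RM1 ends — done with RM1.
RM4 starts after RM2 ends — done with RM2.
RM3 starts exactly when RM4 ends (back-to-back, no overlap) — done with RM4.
RM5 starts before RM3 ends → RM3 and RM5 overlap.
RM6 starts after RM3 ends — done with RM3.
RM6 starts after RM5 ends — done with RM5.
RM7 starts before RM6 ends → RM6 and RM7 overlap.

RM3 & RM5, RM6 & RM7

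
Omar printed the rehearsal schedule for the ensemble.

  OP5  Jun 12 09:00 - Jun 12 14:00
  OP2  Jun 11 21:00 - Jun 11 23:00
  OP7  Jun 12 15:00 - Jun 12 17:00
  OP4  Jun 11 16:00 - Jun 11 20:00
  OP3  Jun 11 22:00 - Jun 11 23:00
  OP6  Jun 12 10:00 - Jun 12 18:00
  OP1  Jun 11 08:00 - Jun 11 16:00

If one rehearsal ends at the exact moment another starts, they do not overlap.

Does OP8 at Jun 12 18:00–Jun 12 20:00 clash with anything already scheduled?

No — it doesn't clash with anything

OP1: ends Jun 11 16:00 at or before OP8 starts Jun 12 18:00 → clear.
OP4: ends Jun 11 20:00 at or before OP8 starts Jun 12 18:00 → clear.
OP2: ends Jun 11 23:00 at or before OP8 starts Jun 12 18:00 → clear.
OP3: ends Jun 11 23:00 at or before OP8 starts Jun 12 18:00 → clear.
OP5: ends Jun 12 14:00 at or before OP8 starts Jun 12 18:00 → clear.
OP6: ends Jun 12 18:00 at or before OP8 starts Jun 12 18:00 → clear.
OP7: ends Jun 12 17:00 at or before OP8 starts Jun 12 18:00 → clear.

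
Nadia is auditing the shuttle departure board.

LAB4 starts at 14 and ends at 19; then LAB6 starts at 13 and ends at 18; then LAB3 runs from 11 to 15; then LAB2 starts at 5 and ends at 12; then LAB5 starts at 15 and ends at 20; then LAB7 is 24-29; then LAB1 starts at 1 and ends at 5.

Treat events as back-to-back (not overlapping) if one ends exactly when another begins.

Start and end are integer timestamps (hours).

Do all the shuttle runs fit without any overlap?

Two intervals overlap when each starts before the other ends.
Sorted by start: LAB1, LAB2, LAB3, LAB6, LAB4, LAB5, LAB7.
LAB2 starts exactly when LAB1 ends (back-to-back, no overlap), so LAB1 has no further overlaps.
LAB3 starts before LAB2 ends → LAB2 and LAB3 overlap.
That's a conflict, so the schedule is not conflict-free.

No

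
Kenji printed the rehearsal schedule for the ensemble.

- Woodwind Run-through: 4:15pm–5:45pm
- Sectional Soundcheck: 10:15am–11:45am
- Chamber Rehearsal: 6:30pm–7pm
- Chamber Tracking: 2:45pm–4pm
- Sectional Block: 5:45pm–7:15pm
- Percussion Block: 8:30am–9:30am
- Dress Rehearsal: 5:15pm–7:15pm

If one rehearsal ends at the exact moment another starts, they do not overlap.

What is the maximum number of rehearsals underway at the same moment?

Sort all start/end points and keep a running count:
8:30am start Percussion Block → 1
9:30am end Percussion Block → 0
10:15am start Sectional Soundcheck → 1
11:45am end Sectional Soundcheck → 0
2:45pm start Chamber Tracking → 1
4pm end Chamber Tracking → 0
4:15pm start Woodwind Run-through → 1
5:15pm start Dress Rehearsal → 2
5:45pm end Woodwind Run-through → 1
5:45pm start Sectional Block → 2
6:30pm start Chamber Rehearsal → 3
7pm end Chamber Rehearsal → 2
7:15pm end Dress Rehearsal → 1
7:15pm end Sectional Block → 0
Peak is 3, at 6:30pm (Chamber Rehearsal, Dress Rehearsal, Sectional Block).

3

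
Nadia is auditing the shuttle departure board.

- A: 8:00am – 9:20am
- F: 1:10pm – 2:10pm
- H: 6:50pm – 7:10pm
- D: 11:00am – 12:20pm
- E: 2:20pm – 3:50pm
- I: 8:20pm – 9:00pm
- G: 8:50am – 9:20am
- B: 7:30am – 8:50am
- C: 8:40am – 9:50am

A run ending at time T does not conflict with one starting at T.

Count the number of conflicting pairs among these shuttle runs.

Sorted by start: B, A, C, G, D, F, E, H, I.
A starts before B ends → B and A overlap.
C starts before B ends → B and C overlap.
G starts exactly when B ends (back-to-back, no overlap), so B has no further overlaps.
C starts before A ends → A and C overlap.
G starts before A ends → A and G overlap.
D starts after A ends, so A has no further overlaps.
G starts before C ends → C and G overlap.
D starts after C ends, so C has no further overlaps.
D starts after G ends, so G has no further overlaps.
F starts after D ends, so D has no further overlaps.
E starts after F ends, so F has no further overlaps.
H starts after E ends, so E has no further overlaps.
I starts after H ends.
Overlapping pairs: A & B, A & C, A & G, B & C, C & G — 5 in total.

5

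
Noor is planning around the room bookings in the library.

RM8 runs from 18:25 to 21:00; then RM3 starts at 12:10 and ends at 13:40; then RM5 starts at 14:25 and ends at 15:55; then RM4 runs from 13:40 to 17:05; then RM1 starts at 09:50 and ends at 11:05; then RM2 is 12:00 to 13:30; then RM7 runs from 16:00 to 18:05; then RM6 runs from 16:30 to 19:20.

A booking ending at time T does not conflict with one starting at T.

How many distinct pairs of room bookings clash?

6

Sorted by start: RM1, RM2, RM3, RM4, RM5, RM7, RM6, RM8.
RM2 starts after RM1 ends; RM1 is clear from here.
RM3 starts before RM2 ends → RM2 and RM3 overlap.
RM4 starts after RM2 ends; RM2 is clear from here.
RM4 starts exactly when RM3 ends (back-to-back, no overlap); RM3 is clear from here.
RM5 starts before RM4 ends → RM4 and RM5 overlap.
RM7 starts before RM4 ends → RM4 and RM7 overlap.
RM6 starts before RM4 ends → RM4 and RM6 overlap.
RM8 starts after RM4 ends.
RM7 starts after RM5 ends; RM5 is clear from here.
RM6 starts before RM7 ends → RM7 and RM6 overlap.
RM8 starts after RM7 ends.
RM8 starts before RM6 ends → RM6 and RM8 overlap.
Overlapping pairs: RM2 & RM3, RM4 & RM5, RM4 & RM6, RM4 & RM7, RM6 & RM7, RM6 & RM8 — 6 in total.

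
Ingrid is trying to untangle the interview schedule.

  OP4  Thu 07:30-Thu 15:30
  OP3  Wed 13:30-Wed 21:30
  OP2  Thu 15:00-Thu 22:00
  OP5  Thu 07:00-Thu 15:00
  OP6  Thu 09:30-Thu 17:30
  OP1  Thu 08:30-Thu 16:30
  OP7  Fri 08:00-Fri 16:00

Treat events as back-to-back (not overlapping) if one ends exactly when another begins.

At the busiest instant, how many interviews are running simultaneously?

4

Sweep the timeline, counting +1 at each start and −1 at each end (ends before starts at a tie):
Wed 13:30 start OP3 → 1
Wed 21:30 end OP3 → 0
Thu 07:00 start OP5 → 1
Thu 07:30 start OP4 → 2
Thu 08:30 start OP1 → 3
Thu 09:30 start OP6 → 4
Thu 15:00 end OP5 → 3
Thu 15:00 start OP2 → 4
Thu 15:30 end OP4 → 3
Thu 16:30 end OP1 → 2
Thu 17:30 end OP6 → 1
Thu 22:00 end OP2 → 0
Fri 08:00 start OP7 → 1
Fri 16:00 end OP7 → 0
Peak is 4, at Thu 09:30 (OP1, OP4, OP5, OP6).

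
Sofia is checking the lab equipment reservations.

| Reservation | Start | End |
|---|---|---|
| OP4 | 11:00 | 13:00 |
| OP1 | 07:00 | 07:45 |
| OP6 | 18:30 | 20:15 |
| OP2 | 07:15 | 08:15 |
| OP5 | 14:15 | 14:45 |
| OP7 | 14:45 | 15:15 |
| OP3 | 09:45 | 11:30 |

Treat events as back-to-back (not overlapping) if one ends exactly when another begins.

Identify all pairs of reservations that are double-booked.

OP1 & OP2, OP3 & OP4

Sorted by start: OP1, OP2, OP3, OP4, OP5, OP7, OP6.
OP2 starts before OP1 ends → OP1 and OP2 overlap.
OP3 starts after OP1 ends, so OP1 has no further overlaps.
OP3 starts after OP2 ends, so OP2 has no further overlaps.
OP4 starts before OP3 ends → OP3 and OP4 overlap.
OP5 starts after OP3 ends, so OP3 has no further overlaps.
OP5 starts after OP4 ends, so OP4 has no further overlaps.
OP7 starts exactly when OP5 ends (back-to-back, no overlap), so OP5 has no further overlaps.
OP6 starts after OP7 ends.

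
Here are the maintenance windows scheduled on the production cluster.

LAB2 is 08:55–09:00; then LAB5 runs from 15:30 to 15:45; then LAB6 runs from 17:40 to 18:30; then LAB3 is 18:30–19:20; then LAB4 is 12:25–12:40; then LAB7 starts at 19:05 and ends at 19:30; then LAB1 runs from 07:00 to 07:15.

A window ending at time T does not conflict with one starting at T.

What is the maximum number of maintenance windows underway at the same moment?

2

Walk through starts and ends in time order (an end at T is processed before a start at T):
07:00 start LAB1 → 1
07:15 end LAB1 → 0
08:55 start LAB2 → 1
09:00 end LAB2 → 0
12:25 start LAB4 → 1
12:40 end LAB4 → 0
15:30 start LAB5 → 1
15:45 end LAB5 → 0
17:40 start LAB6 → 1
18:30 end LAB6 → 0
18:30 start LAB3 → 1
19:05 start LAB7 → 2
19:20 end LAB3 → 1
19:30 end LAB7 → 0
Peak is 2, at 19:05 (LAB3, LAB7).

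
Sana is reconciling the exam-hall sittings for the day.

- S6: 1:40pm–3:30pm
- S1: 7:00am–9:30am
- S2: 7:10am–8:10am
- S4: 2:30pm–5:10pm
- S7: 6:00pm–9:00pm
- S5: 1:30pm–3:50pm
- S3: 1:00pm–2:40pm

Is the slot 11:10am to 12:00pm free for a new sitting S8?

Yes — the slot is free

S1: ends 9:30am at or before S8 starts 11:10am → clear.
S2: ends 8:10am at or before S8 starts 11:10am → clear.
S3: starts 1:00pm at or after S8 ends 12:00pm → clear.
S5: starts 1:30pm at or after S8 ends 12:00pm → clear.
S6: starts 1:40pm at or after S8 ends 12:00pm → clear.
S4: starts 2:30pm at or after S8 ends 12:00pm → clear.
S7: starts 6:00pm at or after S8 ends 12:00pm → clear.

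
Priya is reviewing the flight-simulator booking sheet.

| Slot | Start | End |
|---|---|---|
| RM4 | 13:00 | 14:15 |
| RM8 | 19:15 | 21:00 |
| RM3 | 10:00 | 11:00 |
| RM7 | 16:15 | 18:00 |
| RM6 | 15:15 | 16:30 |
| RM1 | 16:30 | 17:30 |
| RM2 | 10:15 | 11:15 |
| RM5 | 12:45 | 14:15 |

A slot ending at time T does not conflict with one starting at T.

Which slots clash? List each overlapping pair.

RM1 & RM7, RM2 & RM3, RM4 & RM5, RM6 & RM7

Sorted by start: RM3, RM2, RM5, RM4, RM6, RM7, RM1, RM8.
RM2 starts before RM3 ends → RM3 and RM2 overlap.
RM5 starts after RM3 ends; RM3 is clear from here.
RM5 starts after RM2 ends; RM2 is clear from here.
RM4 starts before RM5 ends → RM5 and RM4 overlap.
RM6 starts after RM5 ends; RM5 is clear from here.
RM6 starts after RM4 ends; RM4 is clear from here.
RM7 starts before RM6 ends → RM6 and RM7 overlap.
RM1 starts exactly when RM6 ends (back-to-back, no overlap); RM6 is clear from here.
RM1 starts before RM7 ends → RM7 and RM1 overlap.
RM8 starts after RM7 ends.
RM8 starts after RM1 ends.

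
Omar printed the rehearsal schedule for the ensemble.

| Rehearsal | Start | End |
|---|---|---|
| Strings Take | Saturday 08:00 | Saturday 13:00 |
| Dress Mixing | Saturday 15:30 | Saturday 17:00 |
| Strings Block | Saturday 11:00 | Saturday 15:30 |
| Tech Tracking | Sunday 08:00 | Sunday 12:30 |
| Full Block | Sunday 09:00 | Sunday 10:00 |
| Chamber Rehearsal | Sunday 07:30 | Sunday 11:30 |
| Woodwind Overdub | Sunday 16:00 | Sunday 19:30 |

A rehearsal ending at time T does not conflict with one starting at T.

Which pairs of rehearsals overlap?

Chamber Rehearsal & Full Block, Chamber Rehearsal & Tech Tracking, Full Block & Tech Tracking, Strings Block & Strings Take

Sorted by start: Strings Take, Strings Block, Dress Mixing, Chamber Rehearsal, Tech Tracking, Full Block, Woodwind Overdub.
Strings Block starts before Strings Take ends → Strings Take and Strings Block overlap.
Dress Mixing starts after Strings Take ends, so nothing later overlaps Strings Take either.
Dress Mixing starts exactly when Strings Block ends (back-to-back, no overlap), so nothing later overlaps Strings Block either.
Chamber Rehearsal starts after Dress Mixing ends, so nothing later overlaps Dress Mixing either.
Tech Tracking starts before Chamber Rehearsal ends → Chamber Rehearsal and Tech Tracking overlap.
Full Block starts before Chamber Rehearsal ends → Chamber Rehearsal and Full Block overlap.
Woodwind Overdub starts after Chamber Rehearsal ends.
Full Block starts before Tech Tracking ends → Tech Tracking and Full Block overlap.
Woodwind Overdub starts after Tech Tracking ends.
Woodwind Overdub starts after Full Block ends.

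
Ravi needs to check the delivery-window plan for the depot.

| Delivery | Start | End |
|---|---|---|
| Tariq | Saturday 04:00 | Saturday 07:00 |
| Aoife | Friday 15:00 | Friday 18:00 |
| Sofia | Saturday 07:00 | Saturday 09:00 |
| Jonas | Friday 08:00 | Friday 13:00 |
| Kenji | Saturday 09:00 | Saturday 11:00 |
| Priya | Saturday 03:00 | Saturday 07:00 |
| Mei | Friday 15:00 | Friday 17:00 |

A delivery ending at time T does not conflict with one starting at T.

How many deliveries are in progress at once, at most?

Walk through starts and ends in time order (an end at T is processed before a start at T):
Friday 08:00 start Jonas → 1
Friday 13:00 end Jonas → 0
Friday 15:00 start Aoife → 1
Friday 15:00 start Mei → 2
Friday 17:00 end Mei → 1
Friday 18:00 end Aoife → 0
Saturday 03:00 start Priya → 1
Saturday 04:00 start Tariq → 2
Saturday 07:00 end Priya → 1
Saturday 07:00 end Tariq → 0
Saturday 07:00 start Sofia → 1
Saturday 09:00 end Sofia → 0
Saturday 09:00 start Kenji → 1
Saturday 11:00 end Kenji → 0
Peak is 2, at Friday 15:00 (Aoife, Mei).

2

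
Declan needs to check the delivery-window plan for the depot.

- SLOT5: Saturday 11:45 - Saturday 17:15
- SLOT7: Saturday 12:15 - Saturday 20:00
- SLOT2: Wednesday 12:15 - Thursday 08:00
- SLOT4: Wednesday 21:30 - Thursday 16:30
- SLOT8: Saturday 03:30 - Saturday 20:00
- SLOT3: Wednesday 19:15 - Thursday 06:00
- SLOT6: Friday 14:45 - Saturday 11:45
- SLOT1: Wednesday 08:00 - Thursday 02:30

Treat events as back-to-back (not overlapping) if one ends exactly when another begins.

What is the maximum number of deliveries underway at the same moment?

4

Sort all start/end points and keep a running count:
Wednesday 08:00 start SLOT1 → 1
Wednesday 12:15 start SLOT2 → 2
Wednesday 19:15 start SLOT3 → 3
Wednesday 21:30 start SLOT4 → 4
Thursday 02:30 end SLOT1 → 3
Thursday 06:00 end SLOT3 → 2
Thursday 08:00 end SLOT2 → 1
Thursday 16:30 end SLOT4 → 0
Friday 14:45 start SLOT6 → 1
Saturday 03:30 start SLOT8 → 2
Saturday 11:45 end SLOT6 → 1
Saturday 11:45 start SLOT5 → 2
Saturday 12:15 start SLOT7 → 3
Saturday 17:15 end SLOT5 → 2
Saturday 20:00 end SLOT7 → 1
Saturday 20:00 end SLOT8 → 0
Peak is 4, at Wednesday 21:30 (SLOT1, SLOT2, SLOT3, SLOT4).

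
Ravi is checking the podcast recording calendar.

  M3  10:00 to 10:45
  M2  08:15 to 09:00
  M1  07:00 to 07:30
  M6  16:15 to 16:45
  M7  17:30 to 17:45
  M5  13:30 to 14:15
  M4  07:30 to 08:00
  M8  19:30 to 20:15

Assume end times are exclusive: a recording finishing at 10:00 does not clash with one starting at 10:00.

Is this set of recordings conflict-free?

Yes

Sorted by start: M1, M4, M2, M3, M5, M6, M7, M8.
M4 starts exactly when M1 ends (back-to-back, no overlap), so nothing later overlaps M1 either.
M2 starts after M4 ends, so nothing later overlaps M4 either.
M3 starts after M2 ends, so nothing later overlaps M2 either.
M5 starts after M3 ends, so nothing later overlaps M3 either.
M6 starts after M5 ends, so nothing later overlaps M5 either.
M7 starts after M6 ends, so nothing later overlaps M6 either.
M8 starts after M7 ends.
Every pair is clear; the schedule has no overlaps.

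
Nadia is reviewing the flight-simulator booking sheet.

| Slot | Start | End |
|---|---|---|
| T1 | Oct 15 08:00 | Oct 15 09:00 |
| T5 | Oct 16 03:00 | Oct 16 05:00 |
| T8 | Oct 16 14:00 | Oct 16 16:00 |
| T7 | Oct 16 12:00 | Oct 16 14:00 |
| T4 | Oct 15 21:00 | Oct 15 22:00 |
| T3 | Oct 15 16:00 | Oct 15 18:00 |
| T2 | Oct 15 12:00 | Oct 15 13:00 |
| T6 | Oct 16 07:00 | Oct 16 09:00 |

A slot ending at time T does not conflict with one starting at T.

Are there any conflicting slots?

No

Check each pair: they overlap iff neither finishes before the other starts.
Sorted by start: T1, T2, T3, T4, T5, T6, T7, T8.
T2 starts after T1 ends, so T1 has no further overlaps.
T3 starts after T2 ends, so T2 has no further overlaps.
T4 starts after T3 ends, so T3 has no further overlaps.
T5 starts after T4 ends, so T4 has no further overlaps.
T6 starts after T5 ends, so T5 has no further overlaps.
T7 starts after T6 ends, so T6 has no further overlaps.
T8 starts exactly when T7 ends (back-to-back, no overlap).
Every pair is clear; the schedule has no overlaps.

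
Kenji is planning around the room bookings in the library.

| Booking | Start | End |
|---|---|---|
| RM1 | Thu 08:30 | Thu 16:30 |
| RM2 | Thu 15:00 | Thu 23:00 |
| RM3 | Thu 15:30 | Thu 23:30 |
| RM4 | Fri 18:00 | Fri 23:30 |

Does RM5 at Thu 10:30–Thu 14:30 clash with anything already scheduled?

RM1: starts Thu 08:30 before RM5 ends Thu 14:30, and ends Thu 16:30 after RM5 starts Thu 10:30 → overlap.
RM2: starts Thu 15:00 at or after RM5 ends Thu 14:30 → clear.
RM3: starts Thu 15:30 at or after RM5 ends Thu 14:30 → clear.
RM4: starts Fri 18:00 at or after RM5 ends Thu 14:30 → clear.
RM5 overlaps RM1.

Yes — it overlaps RM1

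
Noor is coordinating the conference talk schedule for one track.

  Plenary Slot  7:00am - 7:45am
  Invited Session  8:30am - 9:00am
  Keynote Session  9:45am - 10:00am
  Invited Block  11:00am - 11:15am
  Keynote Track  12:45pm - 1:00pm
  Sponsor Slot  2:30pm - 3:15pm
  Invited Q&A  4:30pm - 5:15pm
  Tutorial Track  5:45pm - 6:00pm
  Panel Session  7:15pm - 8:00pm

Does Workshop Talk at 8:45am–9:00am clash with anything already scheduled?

Plenary Slot: ends 7:45am at or before Workshop Talk starts 8:45am → clear.
Invited Session: starts 8:30am before Workshop Talk ends 9:00am, and ends 9:00am after Workshop Talk starts 8:45am → overlap.
Keynote Session: starts 9:45am at or after Workshop Talk ends 9:00am → clear.
Invited Block: starts 11:00am at or after Workshop Talk ends 9:00am → clear.
Keynote Track: starts 12:45pm at or after Workshop Talk ends 9:00am → clear.
Sponsor Slot: starts 2:30pm at or after Workshop Talk ends 9:00am → clear.
Invited Q&A: starts 4:30pm at or after Workshop Talk ends 9:00am → clear.
Tutorial Track: starts 5:45pm at or after Workshop Talk ends 9:00am → clear.
Panel Session: starts 7:15pm at or after Workshop Talk ends 9:00am → clear.
Workshop Talk overlaps Invited Session.

Yes — it overlaps Invited Session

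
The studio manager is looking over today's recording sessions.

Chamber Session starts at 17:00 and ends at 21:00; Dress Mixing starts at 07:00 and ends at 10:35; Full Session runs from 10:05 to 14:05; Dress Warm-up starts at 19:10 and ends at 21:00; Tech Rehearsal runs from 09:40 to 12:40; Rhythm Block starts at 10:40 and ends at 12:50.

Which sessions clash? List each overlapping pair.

Two intervals overlap when each starts before the other ends.
Sorted by start: Dress Mixing, Tech Rehearsal, Full Session, Rhythm Block, Chamber Session, Dress Warm-up.
Tech Rehearsal starts before Dress Mixing ends → Dress Mixing and Tech Rehearsal overlap.
Full Session starts before Dress Mixing ends → Dress Mixing and Full Session overlap.
Rhythm Block starts after Dress Mixing ends; Dress Mixing is clear from here.
Full Session starts before Tech Rehearsal ends → Tech Rehearsal and Full Session overlap.
Rhythm Block starts before Tech Rehearsal ends → Tech Rehearsal and Rhythm Block overlap.
Chamber Session starts after Tech Rehearsal ends; Tech Rehearsal is clear from here.
Rhythm Block starts before Full Session ends → Full Session and Rhythm Block overlap.
Chamber Session starts after Full Session ends; Full Session is clear from here.
Chamber Session starts after Rhythm Block ends; Rhythm Block is clear from here.
Dress Warm-up starts before Chamber Session ends → Chamber Session and Dress Warm-up overlap.

Chamber Session & Dress Warm-up, Dress Mixing & Full Session, Dress Mixing & Tech Rehearsal, Full Session & Rhythm Block, Full Session & Tech Rehearsal, Rhythm Block & Tech Rehearsal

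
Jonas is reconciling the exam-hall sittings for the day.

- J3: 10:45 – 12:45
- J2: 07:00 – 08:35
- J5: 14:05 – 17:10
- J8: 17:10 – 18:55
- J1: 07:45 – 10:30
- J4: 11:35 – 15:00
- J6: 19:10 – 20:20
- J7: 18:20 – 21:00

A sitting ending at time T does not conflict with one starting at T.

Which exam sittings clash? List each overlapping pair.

Two intervals overlap when each starts before the other ends.
Sorted by start: J2, J1, J3, J4, J5, J8, J7, J6.
J1 starts before J2 ends → J2 and J1 overlap.
J3 starts after J2 ends, so J2 has no further overlaps.
J3 starts after J1 ends, so J1 has no further overlaps.
J4 starts before J3 ends → J3 and J4 overlap.
J5 starts after J3 ends, so J3 has no further overlaps.
J5 starts before J4 ends → J4 and J5 overlap.
J8 starts after J4 ends, so J4 has no further overlaps.
J8 starts exactly when J5 ends (back-to-back, no overlap), so J5 has no further overlaps.
J7 starts before J8 ends → J8 and J7 overlap.
J6 starts after J8 ends.
J6 starts before J7 ends → J7 and J6 overlap.

J1 & J2, J3 & J4, J4 & J5, J6 & J7, J7 & J8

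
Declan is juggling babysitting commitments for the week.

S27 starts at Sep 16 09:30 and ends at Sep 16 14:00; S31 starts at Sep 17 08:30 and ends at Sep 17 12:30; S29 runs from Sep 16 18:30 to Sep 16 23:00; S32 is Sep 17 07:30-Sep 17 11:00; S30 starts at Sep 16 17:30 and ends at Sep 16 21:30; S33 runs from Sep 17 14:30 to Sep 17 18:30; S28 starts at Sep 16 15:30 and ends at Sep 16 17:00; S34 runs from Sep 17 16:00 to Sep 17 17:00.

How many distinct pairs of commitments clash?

Sorted by start: S27, S28, S30, S29, S32, S31, S33, S34.
S28 starts after S27 ends; S27 is clear from here.
S30 starts after S28 ends; S28 is clear from here.
S29 starts before S30 ends → S30 and S29 overlap.
S32 starts after S30 ends; S30 is clear from here.
S32 starts after S29 ends; S29 is clear from here.
S31 starts before S32 ends → S32 and S31 overlap.
S33 starts after S32 ends; S32 is clear from here.
S33 starts after S31 ends; S31 is clear from here.
S34 starts before S33 ends → S33 and S34 overlap.
Overlapping pairs: S29 & S30, S31 & S32, S33 & S34 — 3 in total.

3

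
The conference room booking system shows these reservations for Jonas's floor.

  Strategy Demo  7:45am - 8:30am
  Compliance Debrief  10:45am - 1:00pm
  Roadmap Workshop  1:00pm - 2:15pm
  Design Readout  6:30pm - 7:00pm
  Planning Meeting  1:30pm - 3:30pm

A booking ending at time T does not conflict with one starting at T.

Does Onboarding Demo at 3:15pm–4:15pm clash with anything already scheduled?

Strategy Demo: ends 8:30am at or before Onboarding Demo starts 3:15pm → clear.
Compliance Debrief: ends 1:00pm at or before Onboarding Demo starts 3:15pm → clear.
Roadmap Workshop: ends 2:15pm at or before Onboarding Demo starts 3:15pm → clear.
Planning Meeting: starts 1:30pm before Onboarding Demo ends 4:15pm, and ends 3:30pm after Onboarding Demo starts 3:15pm → overlap.
Design Readout: starts 6:30pm at or after Onboarding Demo ends 4:15pm → clear.
Onboarding Demo overlaps Planning Meeting.

Yes — it overlaps Planning Meeting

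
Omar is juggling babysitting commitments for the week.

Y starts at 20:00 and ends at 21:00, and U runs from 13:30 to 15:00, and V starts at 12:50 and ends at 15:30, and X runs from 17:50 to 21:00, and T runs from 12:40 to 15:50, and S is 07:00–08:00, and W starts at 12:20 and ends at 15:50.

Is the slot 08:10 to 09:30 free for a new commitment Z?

S: ends 08:00 at or before Z starts 08:10 → clear.
W: starts 12:20 at or after Z ends 09:30 → clear.
T: starts 12:40 at or after Z ends 09:30 → clear.
V: starts 12:50 at or after Z ends 09:30 → clear.
U: starts 13:30 at or after Z ends 09:30 → clear.
X: starts 17:50 at or after Z ends 09:30 → clear.
Y: starts 20:00 at or after Z ends 09:30 → clear.

Yes — the slot is free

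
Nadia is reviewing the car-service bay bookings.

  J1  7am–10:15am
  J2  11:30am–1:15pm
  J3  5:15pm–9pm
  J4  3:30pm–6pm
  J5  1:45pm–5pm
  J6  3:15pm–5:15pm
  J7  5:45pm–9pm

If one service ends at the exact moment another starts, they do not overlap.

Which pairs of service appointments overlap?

J3 & J4, J3 & J7, J4 & J5, J4 & J6, J4 & J7, J5 & J6

Sorted by start: J1, J2, J5, J6, J4, J3, J7.
J2 starts after J1 ends — done with J1.
J5 starts after J2 ends — done with J2.
J6 starts before J5 ends → J5 and J6 overlap.
J4 starts before J5 ends → J5 and J4 overlap.
J3 starts after J5 ends — done with J5.
J4 starts before J6 ends → J6 and J4 overlap.
J3 starts exactly when J6 ends (back-to-back, no overlap) — done with J6.
J3 starts before J4 ends → J4 and J3 overlap.
J7 starts before J4 ends → J4 and J7 overlap.
J7 starts before J3 ends → J3 and J7 overlap.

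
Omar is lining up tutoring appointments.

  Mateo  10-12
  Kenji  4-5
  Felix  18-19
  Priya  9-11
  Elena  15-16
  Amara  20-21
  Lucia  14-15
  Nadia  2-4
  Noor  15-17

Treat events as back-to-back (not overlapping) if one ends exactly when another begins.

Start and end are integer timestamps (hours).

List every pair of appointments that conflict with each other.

Elena & Noor, Mateo & Priya

Sorted by start: Nadia, Kenji, Priya, Mateo, Lucia, Elena, Noor, Felix, Amara.
Kenji starts exactly when Nadia ends (back-to-back, no overlap), so nothing later overlaps Nadia either.
Priya starts after Kenji ends, so nothing later overlaps Kenji either.
Mateo starts before Priya ends → Priya and Mateo overlap.
Lucia starts after Priya ends, so nothing later overlaps Priya either.
Lucia starts after Mateo ends, so nothing later overlaps Mateo either.
Elena starts exactly when Lucia ends (back-to-back, no overlap), so nothing later overlaps Lucia either.
Noor starts before Elena ends → Elena and Noor overlap.
Felix starts after Elena ends, so nothing later overlaps Elena either.
Felix starts after Noor ends, so nothing later overlaps Noor either.
Amara starts after Felix ends.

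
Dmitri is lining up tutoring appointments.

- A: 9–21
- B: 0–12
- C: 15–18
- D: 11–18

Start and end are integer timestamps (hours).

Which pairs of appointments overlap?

Sorted by start: B, A, D, C.
A starts before B ends → B and A overlap.
D starts before B ends → B and D overlap.
C starts after B ends.
D starts before A ends → A and D overlap.
C starts before A ends → A and C overlap.
C starts before D ends → D and C overlap.

A & B, A & C, A & D, B & D, C & D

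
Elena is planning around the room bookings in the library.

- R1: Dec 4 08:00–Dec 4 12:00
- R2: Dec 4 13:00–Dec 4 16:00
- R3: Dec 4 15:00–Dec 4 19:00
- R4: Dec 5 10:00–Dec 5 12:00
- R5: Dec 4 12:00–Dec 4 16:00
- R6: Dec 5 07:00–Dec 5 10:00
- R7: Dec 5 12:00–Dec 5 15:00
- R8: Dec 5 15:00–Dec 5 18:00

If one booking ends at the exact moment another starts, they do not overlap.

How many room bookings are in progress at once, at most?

Walk through starts and ends in time order (an end at T is processed before a start at T):
Dec 4 08:00 start R1 → 1
Dec 4 12:00 end R1 → 0
Dec 4 12:00 start R5 → 1
Dec 4 13:00 start R2 → 2
Dec 4 15:00 start R3 → 3
Dec 4 16:00 end R2 → 2
Dec 4 16:00 end R5 → 1
Dec 4 19:00 end R3 → 0
Dec 5 07:00 start R6 → 1
Dec 5 10:00 end R6 → 0
Dec 5 10:00 start R4 → 1
Dec 5 12:00 end R4 → 0
Dec 5 12:00 start R7 → 1
Dec 5 15:00 end R7 → 0
Dec 5 15:00 start R8 → 1
Dec 5 18:00 end R8 → 0
Peak is 3, at Dec 4 15:00 (R2, R3, R5).

3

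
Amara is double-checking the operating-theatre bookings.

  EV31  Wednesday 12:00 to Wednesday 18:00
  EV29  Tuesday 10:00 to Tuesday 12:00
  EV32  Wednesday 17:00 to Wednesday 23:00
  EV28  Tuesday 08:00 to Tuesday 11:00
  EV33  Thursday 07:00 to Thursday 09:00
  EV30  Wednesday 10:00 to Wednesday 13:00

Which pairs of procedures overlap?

Sorted by start: EV28, EV29, EV30, EV31, EV32, EV33.
EV29 starts before EV28 ends → EV28 and EV29 overlap.
EV30 starts after EV28 ends, so nothing later overlaps EV28 either.
EV30 starts after EV29 ends, so nothing later overlaps EV29 either.
EV31 starts before EV30 ends → EV30 and EV31 overlap.
EV32 starts after EV30 ends, so nothing later overlaps EV30 either.
EV32 starts before EV31 ends → EV31 and EV32 overlap.
EV33 starts after EV31 ends.
EV33 starts after EV32 ends.

EV28 & EV29, EV30 & EV31, EV31 & EV32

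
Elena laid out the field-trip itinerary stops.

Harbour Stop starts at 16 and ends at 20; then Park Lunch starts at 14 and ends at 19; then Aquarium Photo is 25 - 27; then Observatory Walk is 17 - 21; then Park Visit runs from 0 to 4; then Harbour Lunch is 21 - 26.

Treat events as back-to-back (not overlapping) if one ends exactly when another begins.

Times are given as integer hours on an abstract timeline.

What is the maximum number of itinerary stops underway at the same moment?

Sweep the timeline, counting +1 at each start and −1 at each end (ends before starts at a tie):
0 start Park Visit → 1
4 end Park Visit → 0
14 start Park Lunch → 1
16 start Harbour Stop → 2
17 start Observatory Walk → 3
19 end Park Lunch → 2
20 end Harbour Stop → 1
21 end Observatory Walk → 0
21 start Harbour Lunch → 1
25 start Aquarium Photo → 2
26 end Harbour Lunch → 1
27 end Aquarium Photo → 0
Peak is 3, at 17 (Harbour Stop, Observatory Walk, Park Lunch).

3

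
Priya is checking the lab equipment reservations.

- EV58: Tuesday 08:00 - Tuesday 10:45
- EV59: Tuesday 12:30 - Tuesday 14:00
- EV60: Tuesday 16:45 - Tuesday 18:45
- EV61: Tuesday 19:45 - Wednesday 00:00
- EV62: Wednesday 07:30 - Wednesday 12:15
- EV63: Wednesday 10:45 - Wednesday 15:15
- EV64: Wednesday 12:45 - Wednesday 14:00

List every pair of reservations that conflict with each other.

EV62 & EV63, EV63 & EV64

Check each pair: they overlap iff neither finishes before the other starts.
Sorted by start: EV58, EV59, EV60, EV61, EV62, EV63, EV64.
EV59 starts after EV58 ends; EV58 is clear from here.
EV60 starts after EV59 ends; EV59 is clear from here.
EV61 starts after EV60 ends; EV60 is clear from here.
EV62 starts after EV61 ends; EV61 is clear from here.
EV63 starts before EV62 ends → EV62 and EV63 overlap.
EV64 starts after EV62 ends.
EV64 starts before EV63 ends → EV63 and EV64 overlap.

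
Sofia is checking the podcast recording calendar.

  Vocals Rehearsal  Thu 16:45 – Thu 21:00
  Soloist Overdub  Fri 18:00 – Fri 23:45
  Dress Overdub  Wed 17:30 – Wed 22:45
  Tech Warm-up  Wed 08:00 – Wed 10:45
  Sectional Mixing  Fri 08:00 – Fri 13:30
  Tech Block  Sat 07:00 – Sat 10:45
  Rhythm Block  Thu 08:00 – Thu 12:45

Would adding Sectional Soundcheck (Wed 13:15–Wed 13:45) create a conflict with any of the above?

No — it doesn't clash with anything

Tech Warm-up: ends Wed 10:45 at or before Sectional Soundcheck starts Wed 13:15 → clear.
Dress Overdub: starts Wed 17:30 at or after Sectional Soundcheck ends Wed 13:45 → clear.
Rhythm Block: starts Thu 08:00 at or after Sectional Soundcheck ends Wed 13:45 → clear.
Vocals Rehearsal: starts Thu 16:45 at or after Sectional Soundcheck ends Wed 13:45 → clear.
Sectional Mixing: starts Fri 08:00 at or after Sectional Soundcheck ends Wed 13:45 → clear.
Soloist Overdub: starts Fri 18:00 at or after Sectional Soundcheck ends Wed 13:45 → clear.
Tech Block: starts Sat 07:00 at or after Sectional Soundcheck ends Wed 13:45 → clear.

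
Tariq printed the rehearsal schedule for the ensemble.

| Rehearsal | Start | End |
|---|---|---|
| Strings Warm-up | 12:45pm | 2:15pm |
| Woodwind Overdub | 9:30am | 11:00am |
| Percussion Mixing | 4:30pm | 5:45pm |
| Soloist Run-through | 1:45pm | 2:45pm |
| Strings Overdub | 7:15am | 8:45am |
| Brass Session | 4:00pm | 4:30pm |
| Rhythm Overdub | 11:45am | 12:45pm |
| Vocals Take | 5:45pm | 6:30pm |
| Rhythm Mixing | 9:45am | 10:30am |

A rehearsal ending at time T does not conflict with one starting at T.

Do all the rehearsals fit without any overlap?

Sorted by start: Strings Overdub, Woodwind Overdub, Rhythm Mixing, Rhythm Overdub, Strings Warm-up, Soloist Run-through, Brass Session, Percussion Mixing, Vocals Take.
Woodwind Overdub starts after Strings Overdub ends — done with Strings Overdub.
Rhythm Mixing starts before Woodwind Overdub ends → Woodwind Overdub and Rhythm Mixing overlap.
That's a conflict, so the schedule is not conflict-free.

No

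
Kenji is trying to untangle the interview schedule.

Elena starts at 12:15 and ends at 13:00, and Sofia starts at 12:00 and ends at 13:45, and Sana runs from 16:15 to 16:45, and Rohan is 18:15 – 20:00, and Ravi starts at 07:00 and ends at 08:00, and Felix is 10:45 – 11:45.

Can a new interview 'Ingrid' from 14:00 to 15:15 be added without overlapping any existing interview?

Yes — the slot is free

Ravi: ends 08:00 at or before Ingrid starts 14:00 → clear.
Felix: ends 11:45 at or before Ingrid starts 14:00 → clear.
Sofia: ends 13:45 at or before Ingrid starts 14:00 → clear.
Elena: ends 13:00 at or before Ingrid starts 14:00 → clear.
Sana: starts 16:15 at or after Ingrid ends 15:15 → clear.
Rohan: starts 18:15 at or after Ingrid ends 15:15 → clear.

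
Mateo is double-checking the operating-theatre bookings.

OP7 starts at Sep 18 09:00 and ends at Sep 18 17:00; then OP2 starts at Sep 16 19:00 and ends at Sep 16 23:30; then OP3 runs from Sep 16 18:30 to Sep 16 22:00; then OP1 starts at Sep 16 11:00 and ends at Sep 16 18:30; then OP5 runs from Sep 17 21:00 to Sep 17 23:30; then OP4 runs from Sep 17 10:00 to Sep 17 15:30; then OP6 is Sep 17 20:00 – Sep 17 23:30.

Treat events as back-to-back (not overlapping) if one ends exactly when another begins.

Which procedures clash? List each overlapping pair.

Two intervals overlap when each starts before the other ends.
Sorted by start: OP1, OP3, OP2, OP4, OP6, OP5, OP7.
OP3 starts exactly when OP1 ends (back-to-back, no overlap) — done with OP1.
OP2 starts before OP3 ends → OP3 and OP2 overlap.
OP4 starts after OP3 ends — done with OP3.
OP4 starts after OP2 ends — done with OP2.
OP6 starts after OP4 ends — done with OP4.
OP5 starts before OP6 ends → OP6 and OP5 overlap.
OP7 starts after OP6 ends.
OP7 starts after OP5 ends.

OP2 & OP3, OP5 & OP6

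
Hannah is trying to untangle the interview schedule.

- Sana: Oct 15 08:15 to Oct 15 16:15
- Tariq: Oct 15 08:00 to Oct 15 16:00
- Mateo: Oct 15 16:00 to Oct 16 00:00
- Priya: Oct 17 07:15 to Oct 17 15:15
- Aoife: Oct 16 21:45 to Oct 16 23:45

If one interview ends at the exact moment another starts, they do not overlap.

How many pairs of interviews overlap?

Sorted by start: Tariq, Sana, Mateo, Aoife, Priya.
Sana starts before Tariq ends → Tariq and Sana overlap.
Mateo starts exactly when Tariq ends (back-to-back, no overlap), so Tariq has no further overlaps.
Mateo starts before Sana ends → Sana and Mateo overlap.
Aoife starts after Sana ends, so Sana has no further overlaps.
Aoife starts after Mateo ends, so Mateo has no further overlaps.
Priya starts after Aoife ends.
Overlapping pairs: Mateo & Sana, Sana & Tariq — 2 in total.

2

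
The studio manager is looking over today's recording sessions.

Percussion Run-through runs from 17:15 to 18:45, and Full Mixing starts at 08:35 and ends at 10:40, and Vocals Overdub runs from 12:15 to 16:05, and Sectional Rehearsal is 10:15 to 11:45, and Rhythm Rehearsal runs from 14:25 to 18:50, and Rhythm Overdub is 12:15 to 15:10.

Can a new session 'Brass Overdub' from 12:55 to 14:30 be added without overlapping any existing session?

Full Mixing: ends 10:40 at or before Brass Overdub starts 12:55 → clear.
Sectional Rehearsal: ends 11:45 at or before Brass Overdub starts 12:55 → clear.
Rhythm Overdub: starts 12:15 before Brass Overdub ends 14:30, and ends 15:10 after Brass Overdub starts 12:55 → overlap.
Vocals Overdub: starts 12:15 before Brass Overdub ends 14:30, and ends 16:05 after Brass Overdub starts 12:55 → overlap.
Rhythm Rehearsal: starts 14:25 before Brass Overdub ends 14:30, and ends 18:50 after Brass Overdub starts 12:55 → overlap.
Percussion Run-through: starts 17:15 at or after Brass Overdub ends 14:30 → clear.
Brass Overdub overlaps Rhythm Overdub, Rhythm Rehearsal, Vocals Overdub.

No — it overlaps Rhythm Overdub, Rhythm Rehearsal, Vocals Overdub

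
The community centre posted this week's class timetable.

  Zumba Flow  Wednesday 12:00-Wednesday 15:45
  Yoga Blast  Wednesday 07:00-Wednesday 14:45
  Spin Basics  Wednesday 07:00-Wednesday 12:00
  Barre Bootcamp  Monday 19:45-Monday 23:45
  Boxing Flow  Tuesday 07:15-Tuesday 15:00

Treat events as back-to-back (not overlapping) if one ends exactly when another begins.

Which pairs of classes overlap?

Check each pair: they overlap iff neither finishes before the other starts.
Sorted by start: Barre Bootcamp, Boxing Flow, Spin Basics, Yoga Blast, Zumba Flow.
Boxing Flow starts after Barre Bootcamp ends, so Barre Bootcamp has no further overlaps.
Spin Basics starts after Boxing Flow ends, so Boxing Flow has no further overlaps.
Yoga Blast starts before Spin Basics ends → Spin Basics and Yoga Blast overlap.
Zumba Flow starts exactly when Spin Basics ends (back-to-back, no overlap).
Zumba Flow starts before Yoga Blast ends → Yoga Blast and Zumba Flow overlap.

Spin Basics & Yoga Blast, Yoga Blast & Zumba Flow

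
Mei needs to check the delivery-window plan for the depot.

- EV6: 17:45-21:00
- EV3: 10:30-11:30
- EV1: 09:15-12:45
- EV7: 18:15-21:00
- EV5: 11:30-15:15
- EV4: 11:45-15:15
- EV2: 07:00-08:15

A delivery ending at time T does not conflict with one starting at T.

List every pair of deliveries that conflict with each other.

Two intervals overlap when each starts before the other ends.
Sorted by start: EV2, EV1, EV3, EV5, EV4, EV6, EV7.
EV1 starts after EV2 ends, so EV2 has no further overlaps.
EV3 starts before EV1 ends → EV1 and EV3 overlap.
EV5 starts before EV1 ends → EV1 and EV5 overlap.
EV4 starts before EV1 ends → EV1 and EV4 overlap.
EV6 starts after EV1 ends, so EV1 has no further overlaps.
EV5 starts exactly when EV3 ends (back-to-back, no overlap), so EV3 has no further overlaps.
EV4 starts before EV5 ends → EV5 and EV4 overlap.
EV6 starts after EV5 ends, so EV5 has no further overlaps.
EV6 starts after EV4 ends, so EV4 has no further overlaps.
EV7 starts before EV6 ends → EV6 and EV7 overlap.

EV1 & EV3, EV1 & EV4, EV1 & EV5, EV4 & EV5, EV6 & EV7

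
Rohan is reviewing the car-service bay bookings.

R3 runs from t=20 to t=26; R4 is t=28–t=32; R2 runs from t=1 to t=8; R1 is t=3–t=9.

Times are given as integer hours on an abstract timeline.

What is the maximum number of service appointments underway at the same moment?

2

Sweep the timeline, counting +1 at each start and −1 at each end (ends before starts at a tie):
t=1 start R2 → 1
t=3 start R1 → 2
t=8 end R2 → 1
t=9 end R1 → 0
t=20 start R3 → 1
t=26 end R3 → 0
t=28 start R4 → 1
t=32 end R4 → 0
Peak is 2, at t=3 (R1, R2).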